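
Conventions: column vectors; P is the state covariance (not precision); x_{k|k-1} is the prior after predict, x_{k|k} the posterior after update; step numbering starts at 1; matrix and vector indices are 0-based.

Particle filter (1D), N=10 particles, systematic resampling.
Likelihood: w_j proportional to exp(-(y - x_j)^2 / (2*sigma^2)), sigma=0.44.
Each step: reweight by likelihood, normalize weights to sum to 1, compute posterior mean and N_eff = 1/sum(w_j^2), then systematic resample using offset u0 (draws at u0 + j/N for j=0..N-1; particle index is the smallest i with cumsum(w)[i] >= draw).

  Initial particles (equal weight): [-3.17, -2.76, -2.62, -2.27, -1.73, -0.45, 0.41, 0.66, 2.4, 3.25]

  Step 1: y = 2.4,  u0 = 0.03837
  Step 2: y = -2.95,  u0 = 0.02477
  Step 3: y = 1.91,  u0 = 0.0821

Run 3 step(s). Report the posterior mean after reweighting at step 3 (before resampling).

step 1: w=[0.0000, 0.0000, 0.0000, 0.0000, 0.0000, 0.0000, 0.0000, 0.0003, 0.8657, 0.1340]  mean=2.5132  Neff=1.3032  idx=[8, 8, 8, 8, 8, 8, 8, 8, 8, 9]
step 2: w=[0.1111, 0.1111, 0.1111, 0.1111, 0.1111, 0.1111, 0.1111, 0.1111, 0.1111, 0.0000]  mean=2.4000  Neff=9.0000  idx=[0, 1, 2, 2, 3, 4, 5, 6, 7, 8]
step 3: w=[0.1000, 0.1000, 0.1000, 0.1000, 0.1000, 0.1000, 0.1000, 0.1000, 0.1000, 0.1000]  mean=2.4000  Neff=10.0000  idx=[0, 1, 2, 3, 4, 5, 6, 7, 8, 9]

post_mean = 2.4000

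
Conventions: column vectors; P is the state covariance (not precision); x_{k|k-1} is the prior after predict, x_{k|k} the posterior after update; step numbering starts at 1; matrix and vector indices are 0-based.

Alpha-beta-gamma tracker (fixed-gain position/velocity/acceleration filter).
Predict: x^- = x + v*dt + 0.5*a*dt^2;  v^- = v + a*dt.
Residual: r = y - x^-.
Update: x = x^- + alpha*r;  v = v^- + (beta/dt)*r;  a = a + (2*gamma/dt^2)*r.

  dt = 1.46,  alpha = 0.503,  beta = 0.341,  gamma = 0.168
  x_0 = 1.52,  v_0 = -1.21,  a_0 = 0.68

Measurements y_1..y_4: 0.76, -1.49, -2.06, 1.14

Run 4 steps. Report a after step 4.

step 1: x_pred=0.4781  r=0.2819  x^+=0.6199  v^+=-0.1514  a^+=0.7244
step 2: x_pred=1.1710  r=-2.6610  x^+=-0.1675  v^+=0.2848  a^+=0.3050
step 3: x_pred=0.5734  r=-2.6334  x^+=-0.7512  v^+=0.1150  a^+=-0.1101
step 4: x_pred=-0.7007  r=1.8407  x^+=0.2252  v^+=0.3841  a^+=0.1800

a_post = 0.1800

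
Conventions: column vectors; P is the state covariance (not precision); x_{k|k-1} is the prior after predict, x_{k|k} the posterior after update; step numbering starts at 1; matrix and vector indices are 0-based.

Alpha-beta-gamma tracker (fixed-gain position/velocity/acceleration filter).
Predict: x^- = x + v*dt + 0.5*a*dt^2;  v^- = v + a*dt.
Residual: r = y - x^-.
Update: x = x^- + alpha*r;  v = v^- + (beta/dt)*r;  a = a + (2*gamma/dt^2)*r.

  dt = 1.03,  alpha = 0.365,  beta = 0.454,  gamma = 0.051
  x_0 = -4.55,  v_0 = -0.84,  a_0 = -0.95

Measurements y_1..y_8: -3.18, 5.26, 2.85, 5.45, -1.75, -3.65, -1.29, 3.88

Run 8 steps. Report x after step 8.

x_post = -5.1883

step 1: x_pred=-5.9191  r=2.7391  x^+=-4.9193  v^+=-0.6112  a^+=-0.6866
step 2: x_pred=-5.9131  r=11.1731  x^+=-1.8349  v^+=3.6064  a^+=0.3876
step 3: x_pred=2.0853  r=0.7647  x^+=2.3644  v^+=4.3427  a^+=0.4611
step 4: x_pred=7.0820  r=-1.6320  x^+=6.4863  v^+=4.0983  a^+=0.3042
step 5: x_pred=10.8689  r=-12.6189  x^+=6.2630  v^+=-1.1505  a^+=-0.9090
step 6: x_pred=4.5958  r=-8.2458  x^+=1.5861  v^+=-5.7214  a^+=-1.7018
step 7: x_pred=-5.2097  r=3.9197  x^+=-3.7790  v^+=-5.7466  a^+=-1.3250
step 8: x_pred=-10.4008  r=14.2808  x^+=-5.1883  v^+=-0.8166  a^+=0.0480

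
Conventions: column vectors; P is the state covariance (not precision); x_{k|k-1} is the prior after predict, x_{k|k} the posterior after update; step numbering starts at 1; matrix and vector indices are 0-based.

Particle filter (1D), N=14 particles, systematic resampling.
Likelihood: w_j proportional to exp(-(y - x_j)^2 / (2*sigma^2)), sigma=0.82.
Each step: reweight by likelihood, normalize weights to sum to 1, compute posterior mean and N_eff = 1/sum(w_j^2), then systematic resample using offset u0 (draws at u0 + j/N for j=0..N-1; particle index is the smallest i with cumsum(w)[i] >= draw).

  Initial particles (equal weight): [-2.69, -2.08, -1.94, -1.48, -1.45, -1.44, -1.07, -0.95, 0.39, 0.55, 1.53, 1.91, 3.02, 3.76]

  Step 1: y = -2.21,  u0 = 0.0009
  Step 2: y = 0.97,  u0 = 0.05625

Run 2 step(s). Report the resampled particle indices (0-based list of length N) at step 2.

step 1: w=[0.1548, 0.1815, 0.1741, 0.1236, 0.1196, 0.1182, 0.0699, 0.0564, 0.0012, 0.0006, 0.0000, 0.0000, 0.0000, 0.0000]  mean=-1.7858  Neff=7.2027  idx=[0, 0, 0, 1, 1, 2, 2, 2, 3, 4, 4, 5, 5, 6]
step 2: w=[0.0004, 0.0004, 0.0004, 0.0085, 0.0085, 0.0158, 0.0158, 0.0158, 0.0987, 0.1100, 0.1100, 0.1140, 0.1140, 0.3879]  mean=-1.3387  Neff=4.7339  idx=[7, 8, 9, 9, 10, 11, 11, 12, 13, 13, 13, 13, 13, 13]

resampled_idx = [7, 8, 9, 9, 10, 11, 11, 12, 13, 13, 13, 13, 13, 13]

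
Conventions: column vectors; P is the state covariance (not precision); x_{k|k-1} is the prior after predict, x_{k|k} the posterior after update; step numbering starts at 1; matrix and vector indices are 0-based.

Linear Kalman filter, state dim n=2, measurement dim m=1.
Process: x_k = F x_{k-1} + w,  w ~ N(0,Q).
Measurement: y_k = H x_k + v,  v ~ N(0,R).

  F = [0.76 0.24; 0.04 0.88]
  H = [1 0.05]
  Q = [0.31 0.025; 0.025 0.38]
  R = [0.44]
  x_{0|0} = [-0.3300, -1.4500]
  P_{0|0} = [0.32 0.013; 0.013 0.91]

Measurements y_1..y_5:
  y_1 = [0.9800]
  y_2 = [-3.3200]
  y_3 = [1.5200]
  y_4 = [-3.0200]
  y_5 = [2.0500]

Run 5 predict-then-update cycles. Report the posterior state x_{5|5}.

step 1: x^-=[-0.5988, -1.2892]  P^-=[0.5520 0.2357; 0.2357 1.0861]  S=[1.0183]  K=[0.5537; 0.2848]  nu=[1.6433]  x^+=[0.3110, -0.8211]  P^+=[0.2399 0.0752; 0.0752 1.0035]
step 2: x^-=[0.0393, -0.7102]  P^-=[0.5338 0.2952; 0.2952 1.1628]  S=[1.0062]  K=[0.5451; 0.3512]  nu=[-3.3238]  x^+=[-1.7727, -1.8774]  P^+=[0.2347 0.1026; 0.1026 1.0387]
step 3: x^-=[-1.7978, -1.7230]  P^-=[0.5428 0.3211; 0.3211 1.1920]  S=[1.0179]  K=[0.5490; 0.3740]  nu=[3.4040]  x^+=[0.0711, -0.4500]  P^+=[0.2360 0.1121; 0.1121 1.0496]
step 4: x^-=[-0.0539, -0.3931]  P^-=[0.5476 0.3299; 0.3299 1.2011]  S=[1.0236]  K=[0.5511; 0.3809]  nu=[-2.9464]  x^+=[-1.6777, -1.5155]  P^+=[0.2367 0.1150; 0.1150 1.0525]
step 5: x^-=[-1.6388, -1.4008]  P^-=[0.5493 0.3325; 0.3325 1.2036]  S=[1.0256]  K=[0.5518; 0.3829]  nu=[3.7588]  x^+=[0.4354, 0.0384]  P^+=[0.2370 0.1158; 0.1158 1.0532]

x_post = [0.4354, 0.0384]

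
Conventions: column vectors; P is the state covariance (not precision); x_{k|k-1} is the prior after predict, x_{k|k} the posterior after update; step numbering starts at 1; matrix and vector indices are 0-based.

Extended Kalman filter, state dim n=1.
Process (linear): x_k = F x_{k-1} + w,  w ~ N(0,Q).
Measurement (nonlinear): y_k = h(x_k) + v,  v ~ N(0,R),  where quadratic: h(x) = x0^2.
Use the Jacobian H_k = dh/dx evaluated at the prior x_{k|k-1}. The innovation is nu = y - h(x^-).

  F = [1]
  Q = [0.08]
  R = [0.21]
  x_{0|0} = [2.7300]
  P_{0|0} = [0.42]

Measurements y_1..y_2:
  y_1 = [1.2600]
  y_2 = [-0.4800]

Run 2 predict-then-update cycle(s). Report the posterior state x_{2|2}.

step 1: x^-=[2.7300]  P^-=[0.5000]  H_jac=[5.4600]  S=[15.1158]  K=[0.1806]  nu=[-6.1929]  x^+=[1.6115]  P^+=[0.0069]
step 2: x^-=[1.6115]  P^-=[0.0869]  H_jac=[3.2231]  S=[1.1132]  K=[0.2517]  nu=[-3.0770]  x^+=[0.8369]  P^+=[0.0164]

x_post = [0.8369]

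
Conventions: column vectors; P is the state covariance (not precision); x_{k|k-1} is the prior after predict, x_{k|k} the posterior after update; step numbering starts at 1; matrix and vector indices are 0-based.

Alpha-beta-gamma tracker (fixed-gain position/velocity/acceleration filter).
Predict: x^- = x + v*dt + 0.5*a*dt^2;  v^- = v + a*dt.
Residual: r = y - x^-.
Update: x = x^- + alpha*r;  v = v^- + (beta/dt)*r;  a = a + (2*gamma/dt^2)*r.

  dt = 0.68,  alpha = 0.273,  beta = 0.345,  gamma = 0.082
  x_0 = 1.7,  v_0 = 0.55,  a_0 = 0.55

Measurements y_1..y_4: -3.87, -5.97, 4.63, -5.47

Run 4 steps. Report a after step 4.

step 1: x_pred=2.2012  r=-6.0712  x^+=0.5437  v^+=-2.1562  a^+=-1.6033
step 2: x_pred=-1.2932  r=-4.6768  x^+=-2.5699  v^+=-5.6192  a^+=-3.2620
step 3: x_pred=-7.1452  r=11.7752  x^+=-3.9306  v^+=-1.8632  a^+=0.9143
step 4: x_pred=-4.9862  r=-0.4838  x^+=-5.1183  v^+=-1.4869  a^+=0.7427

a_post = 0.7427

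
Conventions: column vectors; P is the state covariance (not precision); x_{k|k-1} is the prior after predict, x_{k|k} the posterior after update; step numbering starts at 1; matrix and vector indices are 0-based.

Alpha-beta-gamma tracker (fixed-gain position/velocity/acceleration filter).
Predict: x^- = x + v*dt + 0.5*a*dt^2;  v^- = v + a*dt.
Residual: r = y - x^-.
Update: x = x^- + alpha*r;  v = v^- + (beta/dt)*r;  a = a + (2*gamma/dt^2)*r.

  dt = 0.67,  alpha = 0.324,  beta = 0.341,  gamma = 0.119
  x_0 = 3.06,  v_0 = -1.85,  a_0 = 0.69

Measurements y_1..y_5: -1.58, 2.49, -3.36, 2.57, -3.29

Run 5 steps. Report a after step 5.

step 1: x_pred=1.9754  r=-3.5554  x^+=0.8234  v^+=-3.1972  a^+=-1.1950
step 2: x_pred=-1.5869  r=4.0769  x^+=-0.2660  v^+=-1.9229  a^+=0.9665
step 3: x_pred=-1.3374  r=-2.0226  x^+=-1.9927  v^+=-2.3047  a^+=-0.1058
step 4: x_pred=-3.5607  r=6.1307  x^+=-1.5743  v^+=0.7446  a^+=3.1446
step 5: x_pred=-0.3697  r=-2.9203  x^+=-1.3158  v^+=1.3651  a^+=1.5962

a_post = 1.5962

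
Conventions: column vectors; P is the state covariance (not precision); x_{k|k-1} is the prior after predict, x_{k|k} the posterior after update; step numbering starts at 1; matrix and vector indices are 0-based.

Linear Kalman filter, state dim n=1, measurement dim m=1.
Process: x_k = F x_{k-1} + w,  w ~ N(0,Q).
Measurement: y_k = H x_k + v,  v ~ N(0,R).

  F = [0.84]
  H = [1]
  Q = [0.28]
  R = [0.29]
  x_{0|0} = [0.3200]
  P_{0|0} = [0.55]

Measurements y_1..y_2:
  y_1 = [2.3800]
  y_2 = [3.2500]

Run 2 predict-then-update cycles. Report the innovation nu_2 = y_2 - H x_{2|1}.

step 1: x^-=[0.2688]  P^-=[0.6681]  S=[0.9581]  K=[0.6973]  nu=[2.1112]  x^+=[1.7410]  P^+=[0.2022]
step 2: x^-=[1.4624]  P^-=[0.4227]  S=[0.7127]  K=[0.5931]  nu=[1.7876]  x^+=[2.5226]  P^+=[0.1720]

innov = [1.7876]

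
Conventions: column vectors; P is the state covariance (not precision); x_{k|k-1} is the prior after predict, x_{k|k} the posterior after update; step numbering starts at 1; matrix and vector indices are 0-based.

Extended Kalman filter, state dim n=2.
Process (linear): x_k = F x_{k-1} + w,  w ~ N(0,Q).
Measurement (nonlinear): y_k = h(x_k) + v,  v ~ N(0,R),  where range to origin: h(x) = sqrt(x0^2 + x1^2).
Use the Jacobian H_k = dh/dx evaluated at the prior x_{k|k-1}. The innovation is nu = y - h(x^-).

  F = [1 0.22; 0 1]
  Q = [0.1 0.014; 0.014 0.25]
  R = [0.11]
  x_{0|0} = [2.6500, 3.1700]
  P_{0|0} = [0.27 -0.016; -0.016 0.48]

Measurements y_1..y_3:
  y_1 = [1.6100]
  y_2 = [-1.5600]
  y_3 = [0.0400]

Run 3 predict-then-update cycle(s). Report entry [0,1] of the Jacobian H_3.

step 1: x^-=[3.3474, 3.1700]  P^-=[0.3862 0.1036; 0.1036 0.7300]  H_jac=[0.7261 0.6876]  S=[0.7622]  K=[0.4614; 0.7573]  nu=[-3.0002]  x^+=[1.9632, 0.8981]  P^+=[0.2240 -0.1627; -0.1627 0.2929]
step 2: x^-=[2.1608, 0.8981]  P^-=[0.2666 -0.0842; -0.0842 0.5429]  H_jac=[0.9234 0.3838]  S=[0.3576]  K=[0.5980; 0.3652]  nu=[-3.9000]  x^+=[-0.1713, -0.5263]  P^+=[0.1387 -0.1623; -0.1623 0.4952]
step 3: x^-=[-0.2871, -0.5263]  P^-=[0.1912 -0.0394; -0.0394 0.7452]  H_jac=[-0.4789 -0.8779]  S=[0.6951]  K=[-0.0820; -0.9141]  nu=[-0.5595]  x^+=[-0.2412, -0.0148]  P^+=[0.1866 -0.0915; -0.0915 0.1645]

H_jac[0,1] = -0.8779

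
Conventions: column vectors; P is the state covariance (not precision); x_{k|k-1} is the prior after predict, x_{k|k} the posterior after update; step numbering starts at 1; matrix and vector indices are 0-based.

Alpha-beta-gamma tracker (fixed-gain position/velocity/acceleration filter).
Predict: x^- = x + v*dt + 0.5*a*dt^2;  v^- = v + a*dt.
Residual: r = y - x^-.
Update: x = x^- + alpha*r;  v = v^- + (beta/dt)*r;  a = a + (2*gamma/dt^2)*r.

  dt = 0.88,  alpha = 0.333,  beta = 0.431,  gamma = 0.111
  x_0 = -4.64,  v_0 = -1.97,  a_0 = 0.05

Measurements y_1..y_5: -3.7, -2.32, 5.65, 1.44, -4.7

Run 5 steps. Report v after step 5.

step 1: x_pred=-6.3542  r=2.6542  x^+=-5.4704  v^+=-0.6260  a^+=0.8109
step 2: x_pred=-5.7073  r=3.3873  x^+=-4.5793  v^+=1.7466  a^+=1.7819
step 3: x_pred=-2.3524  r=8.0024  x^+=0.3124  v^+=7.2340  a^+=4.0760
step 4: x_pred=8.2566  r=-6.8166  x^+=5.9867  v^+=7.4823  a^+=2.1219
step 5: x_pred=13.3927  r=-18.0927  x^+=7.3678  v^+=0.4883  a^+=-3.0648

v_post = 0.4883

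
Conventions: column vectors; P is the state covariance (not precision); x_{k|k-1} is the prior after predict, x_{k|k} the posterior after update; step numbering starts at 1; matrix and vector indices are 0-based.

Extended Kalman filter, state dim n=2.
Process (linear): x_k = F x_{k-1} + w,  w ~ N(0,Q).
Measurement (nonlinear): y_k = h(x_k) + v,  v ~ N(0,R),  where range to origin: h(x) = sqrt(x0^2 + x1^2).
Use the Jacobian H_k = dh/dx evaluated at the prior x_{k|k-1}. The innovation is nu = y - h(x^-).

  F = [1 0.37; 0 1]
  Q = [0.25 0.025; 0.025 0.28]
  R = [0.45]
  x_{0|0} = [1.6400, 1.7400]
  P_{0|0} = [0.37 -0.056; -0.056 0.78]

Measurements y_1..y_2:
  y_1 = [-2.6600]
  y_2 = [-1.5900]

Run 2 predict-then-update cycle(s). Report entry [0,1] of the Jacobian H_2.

H_jac[0,1] = -0.8694

step 1: x^-=[2.2838, 1.7400]  P^-=[0.6853 0.2576; 0.2576 1.0600]  H_jac=[0.7954 0.6060]  S=[1.5213]  K=[0.4610; 0.5570]  nu=[-5.5311]  x^+=[-0.2658, -1.3406]  P^+=[0.3621 -0.1330; -0.1330 0.5881]
step 2: x^-=[-0.7619, -1.3406]  P^-=[0.5942 0.1096; 0.1096 0.8681]  H_jac=[-0.4941 -0.8694]  S=[1.3454]  K=[-0.2890; -0.6012]  nu=[-3.1320]  x^+=[0.1434, 0.5424]  P^+=[0.4818 -0.1242; -0.1242 0.3818]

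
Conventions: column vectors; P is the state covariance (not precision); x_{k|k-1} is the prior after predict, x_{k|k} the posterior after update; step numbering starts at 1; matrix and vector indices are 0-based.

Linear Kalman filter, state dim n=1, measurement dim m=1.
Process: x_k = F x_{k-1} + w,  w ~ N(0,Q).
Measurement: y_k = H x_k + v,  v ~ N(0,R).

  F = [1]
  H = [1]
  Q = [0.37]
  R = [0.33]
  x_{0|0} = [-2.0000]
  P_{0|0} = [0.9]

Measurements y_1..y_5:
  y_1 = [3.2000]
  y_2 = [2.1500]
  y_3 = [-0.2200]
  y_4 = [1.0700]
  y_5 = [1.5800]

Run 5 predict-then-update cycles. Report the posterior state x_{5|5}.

step 1: x^-=[-2.0000]  P^-=[1.2700]  S=[1.6000]  K=[0.7937]  nu=[5.2000]  x^+=[2.1275]  P^+=[0.2619]
step 2: x^-=[2.1275]  P^-=[0.6319]  S=[0.9619]  K=[0.6569]  nu=[0.0225]  x^+=[2.1423]  P^+=[0.2168]
step 3: x^-=[2.1423]  P^-=[0.5868]  S=[0.9168]  K=[0.6400]  nu=[-2.3623]  x^+=[0.6303]  P^+=[0.2112]
step 4: x^-=[0.6303]  P^-=[0.5812]  S=[0.9112]  K=[0.6378]  nu=[0.4397]  x^+=[0.9108]  P^+=[0.2105]
step 5: x^-=[0.9108]  P^-=[0.5805]  S=[0.9105]  K=[0.6376]  nu=[0.6692]  x^+=[1.3374]  P^+=[0.2104]

x_post = [1.3374]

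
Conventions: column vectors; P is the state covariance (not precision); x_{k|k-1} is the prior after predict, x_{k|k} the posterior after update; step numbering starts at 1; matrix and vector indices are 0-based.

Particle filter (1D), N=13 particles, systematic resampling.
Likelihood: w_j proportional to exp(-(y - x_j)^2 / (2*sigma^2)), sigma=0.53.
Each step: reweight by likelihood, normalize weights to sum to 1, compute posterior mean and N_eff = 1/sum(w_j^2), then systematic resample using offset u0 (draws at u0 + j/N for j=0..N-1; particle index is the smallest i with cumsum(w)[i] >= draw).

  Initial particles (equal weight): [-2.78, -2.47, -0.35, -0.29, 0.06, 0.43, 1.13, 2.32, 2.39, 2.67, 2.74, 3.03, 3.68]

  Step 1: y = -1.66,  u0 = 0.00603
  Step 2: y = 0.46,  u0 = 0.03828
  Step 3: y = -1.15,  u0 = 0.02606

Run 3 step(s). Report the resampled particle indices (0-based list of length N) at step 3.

step 1: w=[0.2117, 0.6142, 0.0931, 0.0699, 0.0102, 0.0008, 0.0000, 0.0000, 0.0000, 0.0000, 0.0000, 0.0000, 0.0000]  mean=-2.1577  Neff=2.2949  idx=[0, 0, 0, 1, 1, 1, 1, 1, 1, 1, 1, 2, 3]
step 2: w=[0.0000, 0.0000, 0.0000, 0.0000, 0.0000, 0.0000, 0.0000, 0.0000, 0.0000, 0.0000, 0.0000, 0.4584, 0.5416]  mean=-0.3175  Neff=1.9863  idx=[11, 11, 11, 11, 11, 11, 12, 12, 12, 12, 12, 12, 12]
step 3: w=[0.0843, 0.0843, 0.0843, 0.0843, 0.0843, 0.0843, 0.0706, 0.0706, 0.0706, 0.0706, 0.0706, 0.0706, 0.0706]  mean=-0.3203  Neff=12.8984  idx=[0, 1, 2, 3, 3, 4, 5, 6, 7, 9, 10, 11, 12]

resampled_idx = [0, 1, 2, 3, 3, 4, 5, 6, 7, 9, 10, 11, 12]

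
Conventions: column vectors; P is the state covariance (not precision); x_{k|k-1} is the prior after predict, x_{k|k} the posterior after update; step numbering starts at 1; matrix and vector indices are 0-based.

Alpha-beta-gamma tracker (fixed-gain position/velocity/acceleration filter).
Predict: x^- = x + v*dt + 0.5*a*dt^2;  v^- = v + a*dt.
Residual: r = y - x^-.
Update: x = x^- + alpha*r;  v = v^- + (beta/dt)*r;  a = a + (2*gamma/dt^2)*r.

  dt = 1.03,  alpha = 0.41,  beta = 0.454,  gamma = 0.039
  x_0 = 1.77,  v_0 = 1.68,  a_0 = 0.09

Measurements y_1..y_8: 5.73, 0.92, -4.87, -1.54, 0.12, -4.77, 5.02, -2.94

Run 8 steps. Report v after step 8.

step 1: x_pred=3.5481  r=2.1819  x^+=4.4427  v^+=2.7344  a^+=0.2504
step 2: x_pred=7.3920  r=-6.4720  x^+=4.7385  v^+=0.1396  a^+=-0.2254
step 3: x_pred=4.7627  r=-9.6327  x^+=0.8133  v^+=-4.3384  a^+=-0.9336
step 4: x_pred=-4.1505  r=2.6105  x^+=-3.0802  v^+=-4.1494  a^+=-0.7417
step 5: x_pred=-7.7475  r=7.8675  x^+=-4.5219  v^+=-1.4455  a^+=-0.1633
step 6: x_pred=-6.0974  r=1.3274  x^+=-5.5532  v^+=-1.0286  a^+=-0.0657
step 7: x_pred=-6.6475  r=11.6675  x^+=-1.8638  v^+=4.0465  a^+=0.7921
step 8: x_pred=2.7242  r=-5.6642  x^+=0.4019  v^+=2.3657  a^+=0.3757

v_post = 2.3657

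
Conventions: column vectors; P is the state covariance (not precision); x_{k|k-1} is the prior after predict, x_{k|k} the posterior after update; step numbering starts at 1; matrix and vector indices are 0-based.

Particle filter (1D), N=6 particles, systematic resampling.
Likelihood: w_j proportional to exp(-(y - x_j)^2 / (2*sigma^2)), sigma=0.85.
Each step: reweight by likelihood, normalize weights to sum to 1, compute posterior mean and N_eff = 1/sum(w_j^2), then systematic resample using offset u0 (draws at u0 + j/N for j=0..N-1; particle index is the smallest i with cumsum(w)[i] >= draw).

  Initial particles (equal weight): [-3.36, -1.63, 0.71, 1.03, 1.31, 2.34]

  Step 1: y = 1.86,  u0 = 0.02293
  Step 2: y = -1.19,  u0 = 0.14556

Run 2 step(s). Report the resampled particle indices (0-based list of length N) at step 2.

resampled_idx = [0, 0, 0, 1, 2, 3]

step 1: w=[0.0000, 0.0001, 0.1491, 0.2312, 0.3021, 0.3175]  mean=1.4826  Neff=3.7347  idx=[2, 3, 3, 4, 5, 5]
step 2: w=[0.5080, 0.2040, 0.2040, 0.0817, 0.0011, 0.0011]  mean=0.8932  Neff=2.8735  idx=[0, 0, 0, 1, 2, 3]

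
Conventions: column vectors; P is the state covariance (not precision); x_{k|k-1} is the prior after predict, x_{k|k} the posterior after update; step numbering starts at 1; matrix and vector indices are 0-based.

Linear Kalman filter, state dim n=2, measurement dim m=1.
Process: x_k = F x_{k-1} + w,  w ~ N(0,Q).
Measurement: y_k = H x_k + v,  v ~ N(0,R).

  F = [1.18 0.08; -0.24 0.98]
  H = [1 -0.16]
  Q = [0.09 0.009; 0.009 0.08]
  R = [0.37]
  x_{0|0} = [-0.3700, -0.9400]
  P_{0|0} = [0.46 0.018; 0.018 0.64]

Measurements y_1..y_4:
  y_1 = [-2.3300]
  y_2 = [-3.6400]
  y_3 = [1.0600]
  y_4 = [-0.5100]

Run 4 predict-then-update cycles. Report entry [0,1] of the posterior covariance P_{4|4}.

step 1: x^-=[-0.5118, -0.8324]  P^-=[0.7380 -0.0506; -0.0506 0.7127]  S=[1.1424]  K=[0.6531; -0.1441]  nu=[-1.9514]  x^+=[-1.7862, -0.5512]  P^+=[0.2507 0.0569; 0.0569 0.6890]
step 2: x^-=[-2.1518, -0.1114]  P^-=[0.4543 0.0567; 0.0567 0.7293]  S=[0.8248]  K=[0.5398; -0.0727]  nu=[-1.5060]  x^+=[-2.9647, -0.0019]  P^+=[0.2140 0.0891; 0.0891 0.7250]
step 3: x^-=[-3.4985, 0.7096]  P^-=[0.4094 0.1066; 0.1066 0.7467]  S=[0.7644]  K=[0.5133; -0.0169]  nu=[4.6721]  x^+=[-1.1005, 0.6307]  P^+=[0.2080 0.1132; 0.1132 0.7465]
step 4: x^-=[-1.2482, 0.8822]  P^-=[0.4058 0.1373; 0.1373 0.7557]  S=[0.7512]  K=[0.5109; 0.0219]  nu=[0.8793]  x^+=[-0.7989, 0.9014]  P^+=[0.2097 0.1289; 0.1289 0.7553]

P_post[0,1] = 0.1289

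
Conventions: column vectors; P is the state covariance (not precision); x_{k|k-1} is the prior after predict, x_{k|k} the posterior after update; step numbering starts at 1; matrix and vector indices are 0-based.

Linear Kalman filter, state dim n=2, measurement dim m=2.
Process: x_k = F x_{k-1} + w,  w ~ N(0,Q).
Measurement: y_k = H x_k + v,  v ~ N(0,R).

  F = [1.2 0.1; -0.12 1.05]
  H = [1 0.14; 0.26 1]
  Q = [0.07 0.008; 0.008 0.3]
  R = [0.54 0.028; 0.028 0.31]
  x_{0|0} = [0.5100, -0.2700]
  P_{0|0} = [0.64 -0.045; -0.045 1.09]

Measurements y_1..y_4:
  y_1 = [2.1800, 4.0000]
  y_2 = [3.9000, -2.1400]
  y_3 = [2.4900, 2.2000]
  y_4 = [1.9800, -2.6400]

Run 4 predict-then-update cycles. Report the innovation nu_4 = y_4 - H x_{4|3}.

innov = [-1.7382, -3.6671]

step 1: x^-=[0.5850, -0.3447]  P^-=[0.9917 -0.0259; -0.0259 1.5223]  S=[1.5543 0.4721; 0.4721 1.8859]  K=[0.6476 -0.0391; -0.1338 0.8371]  nu=[1.6433, 4.1926]  x^+=[1.4851, 2.9452]  P^+=[0.3609 -0.0878; -0.0878 0.2786]
step 2: x^-=[2.0767, 2.9142]  P^-=[0.5714 -0.1243; -0.1243 0.6345]  S=[1.0890 0.1365; 0.1365 0.9185]  K=[0.5150 -0.0502; -0.1170 0.6730]  nu=[1.4153, -5.5942]  x^+=[3.0862, -1.0163]  P^+=[0.2873 -0.0758; -0.0758 0.2251]
step 3: x^-=[3.6019, -1.4374]  P^-=[0.4678 -0.1044; -0.1044 0.5714]  S=[0.9898 0.1214; 0.1214 0.8587]  K=[0.4634 -0.0455; -0.1042 0.6485]  nu=[-0.9106, 2.7009]  x^+=[3.0571, 0.4091]  P^+=[0.2585 -0.0683; -0.0683 0.2159]
step 4: x^-=[3.7094, 0.0627]  P^-=[0.4281 -0.0918; -0.0918 0.5590]  S=[0.9533 0.1224; 0.1224 0.8501]  K=[0.4408 -0.0406; -0.0968 0.6433]  nu=[-1.7382, -3.6671]  x^+=[3.0920, -2.1282]  P^+=[0.2459 -0.0642; -0.0642 0.2134]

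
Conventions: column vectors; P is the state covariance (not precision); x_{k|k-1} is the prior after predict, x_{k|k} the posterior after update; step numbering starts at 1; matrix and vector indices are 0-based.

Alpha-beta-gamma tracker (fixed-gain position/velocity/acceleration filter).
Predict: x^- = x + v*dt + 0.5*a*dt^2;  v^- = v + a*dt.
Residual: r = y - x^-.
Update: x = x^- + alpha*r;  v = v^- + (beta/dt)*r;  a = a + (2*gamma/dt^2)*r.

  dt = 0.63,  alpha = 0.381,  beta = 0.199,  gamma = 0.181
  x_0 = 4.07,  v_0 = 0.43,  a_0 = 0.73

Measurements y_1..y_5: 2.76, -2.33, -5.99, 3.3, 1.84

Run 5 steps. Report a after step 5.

step 1: x_pred=4.4858  r=-1.7258  x^+=3.8283  v^+=0.3448  a^+=-0.8440
step 2: x_pred=3.8780  r=-6.2080  x^+=1.5127  v^+=-2.1479  a^+=-6.5061
step 3: x_pred=-1.1316  r=-4.8584  x^+=-2.9826  v^+=-7.7814  a^+=-10.9373
step 4: x_pred=-10.0554  r=13.3554  x^+=-4.9670  v^+=-10.4533  a^+=1.2437
step 5: x_pred=-11.3057  r=13.1457  x^+=-6.2972  v^+=-5.5173  a^+=13.2336

a_post = 13.2336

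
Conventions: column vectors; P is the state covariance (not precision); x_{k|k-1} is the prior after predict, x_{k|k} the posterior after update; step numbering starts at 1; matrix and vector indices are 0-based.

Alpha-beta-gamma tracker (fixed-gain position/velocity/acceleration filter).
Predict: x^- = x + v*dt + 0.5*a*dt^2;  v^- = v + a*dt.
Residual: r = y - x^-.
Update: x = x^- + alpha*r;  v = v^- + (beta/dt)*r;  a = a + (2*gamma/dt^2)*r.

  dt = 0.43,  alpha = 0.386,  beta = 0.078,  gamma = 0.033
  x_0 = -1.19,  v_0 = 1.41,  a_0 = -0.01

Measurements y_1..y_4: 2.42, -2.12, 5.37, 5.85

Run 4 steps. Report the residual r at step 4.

resid = 2.0713

step 1: x_pred=-0.5846  r=3.0046  x^+=0.5752  v^+=1.9507  a^+=1.0625
step 2: x_pred=1.5122  r=-3.6322  x^+=0.1102  v^+=1.7487  a^+=-0.2340
step 3: x_pred=0.8405  r=4.5295  x^+=2.5889  v^+=2.4697  a^+=1.3828
step 4: x_pred=3.7787  r=2.0713  x^+=4.5782  v^+=3.4401  a^+=2.1221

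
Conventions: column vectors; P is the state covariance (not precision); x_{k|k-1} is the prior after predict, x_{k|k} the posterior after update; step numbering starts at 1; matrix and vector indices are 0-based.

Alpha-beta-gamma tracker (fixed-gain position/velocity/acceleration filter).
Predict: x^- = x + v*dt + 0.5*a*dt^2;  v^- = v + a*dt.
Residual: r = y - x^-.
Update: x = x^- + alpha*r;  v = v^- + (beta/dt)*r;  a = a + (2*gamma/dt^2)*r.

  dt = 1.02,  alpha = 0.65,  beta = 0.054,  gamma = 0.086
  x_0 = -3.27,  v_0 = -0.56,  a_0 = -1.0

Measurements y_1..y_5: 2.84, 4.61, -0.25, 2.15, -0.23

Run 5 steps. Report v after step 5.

step 1: x_pred=-4.3614  r=7.2014  x^+=0.3195  v^+=-1.1987  a^+=0.1905
step 2: x_pred=-0.8041  r=5.4141  x^+=2.7151  v^+=-0.7178  a^+=1.0856
step 3: x_pred=2.5477  r=-2.7977  x^+=0.7292  v^+=0.2414  a^+=0.6231
step 4: x_pred=1.2996  r=0.8504  x^+=1.8524  v^+=0.9220  a^+=0.7637
step 5: x_pred=3.1901  r=-3.4201  x^+=0.9670  v^+=1.5199  a^+=0.1983

v_post = 1.5199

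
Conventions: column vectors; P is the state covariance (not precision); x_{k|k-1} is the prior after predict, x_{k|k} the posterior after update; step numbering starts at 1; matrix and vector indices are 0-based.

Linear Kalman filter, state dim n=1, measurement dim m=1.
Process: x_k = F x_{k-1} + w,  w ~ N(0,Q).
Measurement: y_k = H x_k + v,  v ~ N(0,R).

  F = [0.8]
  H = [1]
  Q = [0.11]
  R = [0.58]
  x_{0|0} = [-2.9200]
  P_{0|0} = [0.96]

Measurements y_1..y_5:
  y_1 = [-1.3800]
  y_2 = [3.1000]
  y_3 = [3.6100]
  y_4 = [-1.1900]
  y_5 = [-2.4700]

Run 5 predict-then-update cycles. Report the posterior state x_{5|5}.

x_post = [-0.4604]

step 1: x^-=[-2.3360]  P^-=[0.7244]  S=[1.3044]  K=[0.5554]  nu=[0.9560]  x^+=[-1.8051]  P^+=[0.3221]
step 2: x^-=[-1.4441]  P^-=[0.3161]  S=[0.8961]  K=[0.3528]  nu=[4.5441]  x^+=[0.1590]  P^+=[0.2046]
step 3: x^-=[0.1272]  P^-=[0.2410]  S=[0.8210]  K=[0.2935]  nu=[3.4828]  x^+=[1.1494]  P^+=[0.1702]
step 4: x^-=[0.9195]  P^-=[0.2189]  S=[0.7989]  K=[0.2740]  nu=[-2.1095]  x^+=[0.3414]  P^+=[0.1589]
step 5: x^-=[0.2731]  P^-=[0.2117]  S=[0.7917]  K=[0.2674]  nu=[-2.7431]  x^+=[-0.4604]  P^+=[0.1551]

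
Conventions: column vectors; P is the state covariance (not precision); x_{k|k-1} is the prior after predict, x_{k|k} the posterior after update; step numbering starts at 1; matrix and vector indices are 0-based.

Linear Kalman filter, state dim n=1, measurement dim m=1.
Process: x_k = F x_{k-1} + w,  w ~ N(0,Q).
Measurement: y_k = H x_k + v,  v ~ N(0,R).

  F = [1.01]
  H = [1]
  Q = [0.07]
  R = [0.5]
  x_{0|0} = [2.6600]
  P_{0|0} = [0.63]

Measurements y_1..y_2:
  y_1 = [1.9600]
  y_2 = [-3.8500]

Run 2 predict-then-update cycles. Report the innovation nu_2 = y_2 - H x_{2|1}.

step 1: x^-=[2.6866]  P^-=[0.7127]  S=[1.2127]  K=[0.5877]  nu=[-0.7266]  x^+=[2.2596]  P^+=[0.2938]
step 2: x^-=[2.2822]  P^-=[0.3697]  S=[0.8697]  K=[0.4251]  nu=[-6.1322]  x^+=[-0.3247]  P^+=[0.2126]

innov = [-6.1322]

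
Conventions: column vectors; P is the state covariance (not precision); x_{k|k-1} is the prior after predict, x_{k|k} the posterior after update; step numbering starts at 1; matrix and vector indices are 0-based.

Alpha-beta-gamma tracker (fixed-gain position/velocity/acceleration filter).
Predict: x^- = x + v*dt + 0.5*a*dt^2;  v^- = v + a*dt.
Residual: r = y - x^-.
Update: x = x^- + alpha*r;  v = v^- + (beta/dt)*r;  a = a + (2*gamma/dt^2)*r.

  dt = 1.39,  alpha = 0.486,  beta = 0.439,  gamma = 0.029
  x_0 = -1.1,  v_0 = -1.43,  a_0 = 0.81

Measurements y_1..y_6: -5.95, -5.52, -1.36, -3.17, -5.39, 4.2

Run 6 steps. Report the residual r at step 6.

resid = 4.3716

step 1: x_pred=-2.3052  r=-3.6448  x^+=-4.0766  v^+=-1.4552  a^+=0.7006
step 2: x_pred=-5.4225  r=-0.0975  x^+=-5.4699  v^+=-0.5122  a^+=0.6977
step 3: x_pred=-5.5079  r=4.1479  x^+=-3.4920  v^+=1.7676  a^+=0.8222
step 4: x_pred=-0.2408  r=-2.9292  x^+=-1.6644  v^+=1.9853  a^+=0.7342
step 5: x_pred=1.8045  r=-7.1945  x^+=-1.6921  v^+=0.7337  a^+=0.5183
step 6: x_pred=-0.1716  r=4.3716  x^+=1.9530  v^+=2.8347  a^+=0.6495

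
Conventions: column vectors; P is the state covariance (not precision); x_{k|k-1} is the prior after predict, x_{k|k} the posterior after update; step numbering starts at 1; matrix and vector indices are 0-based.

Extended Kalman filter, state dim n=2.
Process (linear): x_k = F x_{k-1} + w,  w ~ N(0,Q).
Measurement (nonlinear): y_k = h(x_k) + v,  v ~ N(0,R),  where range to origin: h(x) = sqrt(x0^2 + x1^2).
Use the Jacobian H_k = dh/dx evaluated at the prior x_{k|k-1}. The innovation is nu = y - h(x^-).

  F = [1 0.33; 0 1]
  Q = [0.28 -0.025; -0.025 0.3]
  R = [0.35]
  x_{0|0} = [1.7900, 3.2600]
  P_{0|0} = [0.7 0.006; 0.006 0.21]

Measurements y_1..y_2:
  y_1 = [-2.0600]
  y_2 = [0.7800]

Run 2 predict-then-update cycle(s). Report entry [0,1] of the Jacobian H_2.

step 1: x^-=[2.8658, 3.2600]  P^-=[1.0068 0.0503; 0.0503 0.5100]  H_jac=[0.6602 0.7511]  S=[1.1265]  K=[0.6237; 0.3695]  nu=[-6.4006]  x^+=[-1.1260, 0.8949]  P^+=[0.5687 -0.2093; -0.2093 0.3562]
step 2: x^-=[-0.8306, 0.8949]  P^-=[0.7493 -0.1168; -0.1168 0.6562]  H_jac=[-0.6803 0.7329]  S=[1.1657]  K=[-0.5107; 0.4807]  nu=[-0.4410]  x^+=[-0.6054, 0.6829]  P^+=[0.4453 0.1694; 0.1694 0.3868]

H_jac[0,1] = 0.7329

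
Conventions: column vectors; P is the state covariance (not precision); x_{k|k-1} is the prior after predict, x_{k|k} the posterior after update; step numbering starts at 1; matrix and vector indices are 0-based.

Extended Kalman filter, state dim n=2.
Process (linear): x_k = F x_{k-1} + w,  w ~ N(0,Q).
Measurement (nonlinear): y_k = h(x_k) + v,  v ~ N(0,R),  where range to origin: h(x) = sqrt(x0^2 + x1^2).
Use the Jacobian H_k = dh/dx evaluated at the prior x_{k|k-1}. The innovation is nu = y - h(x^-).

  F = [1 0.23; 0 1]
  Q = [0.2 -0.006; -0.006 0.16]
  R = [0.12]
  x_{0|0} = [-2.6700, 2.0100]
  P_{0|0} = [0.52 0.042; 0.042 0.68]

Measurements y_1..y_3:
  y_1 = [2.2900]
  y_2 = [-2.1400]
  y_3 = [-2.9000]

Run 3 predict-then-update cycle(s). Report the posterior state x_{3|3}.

x_post = [-3.7424, -1.5458]

step 1: x^-=[-2.2077, 2.0100]  P^-=[0.7753 0.1924; 0.1924 0.8400]  H_jac=[-0.7394 0.6732]  S=[0.7331]  K=[-0.6053; 0.5774]  nu=[-0.6956]  x^+=[-1.7866, 1.6084]  P^+=[0.5067 0.4486; 0.4486 0.5956]
step 2: x^-=[-1.4167, 1.6084]  P^-=[0.9445 0.5796; 0.5796 0.7556]  H_jac=[-0.6610 0.7504]  S=[0.3832]  K=[-0.4942; 0.4800]  nu=[-4.2833]  x^+=[0.7001, -0.4477]  P^+=[0.8509 0.6705; 0.6705 0.6673]
step 3: x^-=[0.5971, -0.4477]  P^-=[1.3947 0.8180; 0.8180 0.8273]  H_jac=[0.8001 -0.5998]  S=[0.5254]  K=[1.1901; 0.3012]  nu=[-3.6463]  x^+=[-3.7424, -1.5458]  P^+=[0.6505 0.6297; 0.6297 0.7797]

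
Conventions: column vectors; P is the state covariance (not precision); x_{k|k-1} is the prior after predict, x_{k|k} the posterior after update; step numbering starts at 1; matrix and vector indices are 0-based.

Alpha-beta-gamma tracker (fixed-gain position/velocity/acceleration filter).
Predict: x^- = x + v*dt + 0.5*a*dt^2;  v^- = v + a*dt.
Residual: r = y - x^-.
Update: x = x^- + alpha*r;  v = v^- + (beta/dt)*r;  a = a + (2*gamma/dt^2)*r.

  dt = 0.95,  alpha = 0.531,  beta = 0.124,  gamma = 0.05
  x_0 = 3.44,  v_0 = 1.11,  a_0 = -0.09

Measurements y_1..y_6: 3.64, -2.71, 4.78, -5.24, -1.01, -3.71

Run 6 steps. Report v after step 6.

step 1: x_pred=4.4539  r=-0.8139  x^+=4.0217  v^+=0.9183  a^+=-0.1802
step 2: x_pred=4.8128  r=-7.5228  x^+=0.8182  v^+=-0.2348  a^+=-1.0137
step 3: x_pred=0.1376  r=4.6424  x^+=2.6027  v^+=-0.5919  a^+=-0.4993
step 4: x_pred=1.8151  r=-7.0551  x^+=-1.9312  v^+=-1.9872  a^+=-1.2811
step 5: x_pred=-4.3971  r=3.3871  x^+=-2.5985  v^+=-2.7621  a^+=-0.9058
step 6: x_pred=-5.6312  r=1.9212  x^+=-4.6111  v^+=-3.3718  a^+=-0.6929

v_post = -3.3718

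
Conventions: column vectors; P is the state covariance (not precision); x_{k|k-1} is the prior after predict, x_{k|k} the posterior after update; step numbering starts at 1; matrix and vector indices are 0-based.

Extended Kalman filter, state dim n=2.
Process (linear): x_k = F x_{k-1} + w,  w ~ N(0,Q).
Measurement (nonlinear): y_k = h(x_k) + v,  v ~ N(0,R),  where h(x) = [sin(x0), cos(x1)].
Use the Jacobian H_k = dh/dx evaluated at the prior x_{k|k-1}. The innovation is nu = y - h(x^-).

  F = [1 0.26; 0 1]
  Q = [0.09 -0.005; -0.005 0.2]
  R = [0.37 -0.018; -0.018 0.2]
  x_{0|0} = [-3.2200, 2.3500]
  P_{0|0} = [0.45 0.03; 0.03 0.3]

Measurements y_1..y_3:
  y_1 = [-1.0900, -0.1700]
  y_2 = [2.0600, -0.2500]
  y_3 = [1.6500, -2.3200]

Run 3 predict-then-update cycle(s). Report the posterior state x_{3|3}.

x_post = [-2.8736, 3.0008]

step 1: x^-=[-2.6090, 2.3500]  P^-=[0.5759 0.1030; 0.1030 0.5000]  H_jac=[-0.8615 0.0000; 0.0000 -0.7115]  S=[0.7974 0.0451; 0.0451 0.4531]  K=[-0.6165 -0.1003; -0.0672 -0.7784]  nu=[-0.5822, 0.5327]  x^+=[-2.3035, 1.9745]  P^+=[0.2627 0.0126; 0.0126 0.2171]
step 2: x^-=[-1.7901, 1.9745]  P^-=[0.3739 0.0641; 0.0641 0.4171]  H_jac=[-0.2176 0.0000; 0.0000 -0.9196]  S=[0.3877 -0.0052; -0.0052 0.5528]  K=[-0.2113 -0.1086; -0.0452 -0.6944]  nu=[3.0360, 0.1428]  x^+=[-2.4472, 1.7380]  P^+=[0.3503 0.0195; 0.0195 0.1501]
step 3: x^-=[-1.9953, 1.7380]  P^-=[0.4606 0.0535; 0.0535 0.3501]  H_jac=[-0.4119 0.0000; 0.0000 -0.9861]  S=[0.4481 0.0037; 0.0037 0.5404]  K=[-0.4225 -0.0947; -0.0439 -0.6385]  nu=[2.5612, -2.1536]  x^+=[-2.8736, 3.0008]  P^+=[0.3754 0.0115; 0.0115 0.1287]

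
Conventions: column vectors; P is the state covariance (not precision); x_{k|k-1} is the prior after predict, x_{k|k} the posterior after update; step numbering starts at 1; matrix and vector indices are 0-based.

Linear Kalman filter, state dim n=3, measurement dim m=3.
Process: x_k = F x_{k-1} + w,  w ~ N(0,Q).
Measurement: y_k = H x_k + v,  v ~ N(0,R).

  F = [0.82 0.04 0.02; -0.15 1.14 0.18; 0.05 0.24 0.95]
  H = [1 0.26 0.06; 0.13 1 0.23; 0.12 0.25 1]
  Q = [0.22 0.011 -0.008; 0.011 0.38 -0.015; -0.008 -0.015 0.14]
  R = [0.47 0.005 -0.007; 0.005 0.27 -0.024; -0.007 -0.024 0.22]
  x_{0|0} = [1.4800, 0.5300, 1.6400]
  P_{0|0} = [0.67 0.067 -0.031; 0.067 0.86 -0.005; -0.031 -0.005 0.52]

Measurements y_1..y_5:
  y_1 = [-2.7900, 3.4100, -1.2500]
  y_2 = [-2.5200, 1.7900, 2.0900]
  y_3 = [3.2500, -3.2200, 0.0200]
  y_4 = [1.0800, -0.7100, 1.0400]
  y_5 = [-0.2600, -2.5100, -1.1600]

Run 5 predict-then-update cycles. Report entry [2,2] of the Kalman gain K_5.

step 1: x^-=[1.2676, 0.6774, 1.7592]  P^-=[0.6755 0.0273 0.0265; 0.0273 1.5063 0.3041; 0.0265 0.3041 0.6569]  S=[1.2765 0.5644 0.3294; 0.5644 1.9710 0.8441; 0.3294 0.8441 1.1408]  K=[0.5814 -0.1113 0.0148; -0.0146 0.8009 0.0111; -0.0426 -0.0538 0.6973]  nu=[-4.3393, 2.1632, -3.3307]  x^+=[-1.5453, 2.4361, -0.4948]  P^+=[0.2895 -0.0611 -0.0176; -0.0611 0.2398 -0.0693; -0.0176 -0.0693 0.1744]
step 2: x^-=[-1.1796, 2.9199, 0.0373]  P^-=[0.4104 -0.0744 -0.0194; -0.0744 0.6972 0.0013; -0.0194 0.0013 0.2772]  S=[0.8876 0.1621 0.0641; 0.1621 0.9689 0.2074; 0.0641 0.2074 0.5382]  K=[0.4579 -0.1043 0.0066; -0.0108 0.7032 0.0399; -0.0331 -0.0438 0.5322]  nu=[-2.1018, -0.9851, 1.4643]  x^+=[-2.0295, 2.3084, 0.9294]  P^+=[0.2292 -0.0527 -0.0136; -0.0527 0.2080 -0.0537; -0.0136 -0.0537 0.1334]
step 3: x^-=[-1.5532, 3.1033, 1.3355]  P^-=[0.3705 -0.0598 -0.0174; -0.0598 0.6566 0.0032; -0.0174 0.0032 0.2459]  S=[0.8527 0.1617 0.0614; 0.1617 0.9308 0.1941; 0.0614 0.1941 0.5061]  K=[0.4322 -0.0934 0.0072; -0.0039 0.6874 0.0535; -0.0312 -0.0373 0.5014]  nu=[3.9163, -6.4285, -1.9049]  x^+=[0.7260, -1.4328, 0.4979]  P^+=[0.2160 -0.0483 -0.0130; -0.0483 0.2019 -0.0494; -0.0130 -0.0494 0.1253]
step 4: x^-=[0.5479, -1.6526, 0.1655]  P^-=[0.3619 -0.0541 -0.0167; -0.0541 0.6483 0.0052; -0.0167 0.0052 0.2404]  S=[0.8466 0.1646 0.0624; 0.1646 0.9244 0.1936; 0.0624 0.1936 0.5014]  K=[0.4265 -0.0894 0.0078; -0.0015 0.6833 0.0570; -0.0308 -0.0352 0.4954]  nu=[0.9518, 0.8333, 1.2219]  x^+=[0.8889, -1.0150, 0.7122]  P^+=[0.2129 -0.0469 -0.0130; -0.0469 0.2003 -0.0483; -0.0130 -0.0483 0.1237]
step 5: x^-=[0.7025, -1.1623, 0.4774]  P^-=[0.3600 -0.0525 -0.0165; -0.0525 0.6461 0.0057; -0.0165 0.0057 0.2393]  S=[0.8454 0.1656 0.0627; 0.1656 0.9228 0.1936; 0.0627 0.1936 0.5006]  K=[0.4252 -0.0882 0.0080; -0.0009 0.6822 0.0577; -0.0307 -0.0347 0.4942]  nu=[-0.6890, -1.5488, -1.4311]  x^+=[0.5349, -2.3009, -0.1550]  P^+=[0.2122 -0.0465 -0.0129; -0.0465 0.1999 -0.0481; -0.0129 -0.0481 0.1233]

K[2,2] = 0.4942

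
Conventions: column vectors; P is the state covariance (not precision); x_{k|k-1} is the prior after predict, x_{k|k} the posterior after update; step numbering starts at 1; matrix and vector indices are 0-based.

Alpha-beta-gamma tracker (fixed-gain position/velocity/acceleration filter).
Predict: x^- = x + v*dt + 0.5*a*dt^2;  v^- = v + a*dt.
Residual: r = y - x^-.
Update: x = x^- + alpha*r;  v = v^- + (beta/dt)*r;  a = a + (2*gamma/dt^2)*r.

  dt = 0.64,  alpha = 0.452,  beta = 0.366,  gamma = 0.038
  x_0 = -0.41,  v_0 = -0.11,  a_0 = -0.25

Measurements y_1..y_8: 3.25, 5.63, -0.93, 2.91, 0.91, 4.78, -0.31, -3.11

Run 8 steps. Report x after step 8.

x_post = -1.3367

step 1: x_pred=-0.5316  r=3.7816  x^+=1.1777  v^+=1.8926  a^+=0.4517
step 2: x_pred=2.4814  r=3.1486  x^+=3.9046  v^+=3.9822  a^+=1.0359
step 3: x_pred=6.6654  r=-7.5954  x^+=3.2323  v^+=0.3016  a^+=-0.3734
step 4: x_pred=3.3488  r=-0.4388  x^+=3.1505  v^+=-0.1883  a^+=-0.4549
step 5: x_pred=2.9368  r=-2.0268  x^+=2.0207  v^+=-1.6385  a^+=-0.8309
step 6: x_pred=0.8019  r=3.9781  x^+=2.6000  v^+=0.1047  a^+=-0.0928
step 7: x_pred=2.6480  r=-2.9580  x^+=1.3110  v^+=-1.6463  a^+=-0.6416
step 8: x_pred=0.1260  r=-3.2360  x^+=-1.3367  v^+=-3.9075  a^+=-1.2420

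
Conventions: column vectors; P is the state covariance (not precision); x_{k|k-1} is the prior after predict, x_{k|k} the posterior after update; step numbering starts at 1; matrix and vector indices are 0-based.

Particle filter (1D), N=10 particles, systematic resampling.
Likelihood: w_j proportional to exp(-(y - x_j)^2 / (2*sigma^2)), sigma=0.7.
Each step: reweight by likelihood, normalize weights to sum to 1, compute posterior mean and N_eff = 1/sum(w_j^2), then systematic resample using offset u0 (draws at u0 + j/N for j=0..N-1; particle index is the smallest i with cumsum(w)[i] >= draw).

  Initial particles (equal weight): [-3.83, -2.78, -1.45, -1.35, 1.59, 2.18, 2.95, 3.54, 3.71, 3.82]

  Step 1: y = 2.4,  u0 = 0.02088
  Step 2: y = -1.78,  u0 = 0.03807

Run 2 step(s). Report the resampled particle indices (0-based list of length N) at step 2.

step 1: w=[0.0000, 0.0000, 0.0000, 0.0000, 0.1852, 0.3442, 0.2656, 0.0960, 0.0628, 0.0462]  mean=2.5777  Neff=4.1908  idx=[4, 4, 5, 5, 5, 5, 6, 6, 7, 8]
step 2: w=[0.4882, 0.4882, 0.0059, 0.0059, 0.0059, 0.0059, 0.0000, 0.0000, 0.0000, 0.0000]  mean=1.6040  Neff=2.0976  idx=[0, 0, 0, 0, 0, 1, 1, 1, 1, 1]

resampled_idx = [0, 0, 0, 0, 0, 1, 1, 1, 1, 1]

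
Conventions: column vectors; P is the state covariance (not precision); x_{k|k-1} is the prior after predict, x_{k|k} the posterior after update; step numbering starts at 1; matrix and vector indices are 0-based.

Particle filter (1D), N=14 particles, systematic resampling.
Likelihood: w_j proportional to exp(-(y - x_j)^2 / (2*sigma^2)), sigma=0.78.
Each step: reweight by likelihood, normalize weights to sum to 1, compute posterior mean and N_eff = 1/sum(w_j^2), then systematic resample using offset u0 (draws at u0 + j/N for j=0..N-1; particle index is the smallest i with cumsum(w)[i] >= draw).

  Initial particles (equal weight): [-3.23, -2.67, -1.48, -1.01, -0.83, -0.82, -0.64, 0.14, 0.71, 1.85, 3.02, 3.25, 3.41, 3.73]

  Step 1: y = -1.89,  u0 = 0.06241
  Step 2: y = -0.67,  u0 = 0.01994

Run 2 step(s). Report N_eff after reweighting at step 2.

N_eff = 10.5872

step 1: w=[0.0685, 0.1817, 0.2610, 0.1586, 0.1190, 0.1169, 0.0830, 0.0101, 0.0012, 0.0000, 0.0000, 0.0000, 0.0000, 0.0000]  mean=-1.4984  Neff=6.0314  idx=[0, 1, 1, 2, 2, 2, 2, 3, 3, 4, 4, 5, 6, 7]
step 2: w=[0.0005, 0.0043, 0.0043, 0.0666, 0.0666, 0.0666, 0.0666, 0.1039, 0.1039, 0.1119, 0.1119, 0.1121, 0.1142, 0.0666]  mean=-0.9702  Neff=10.5872  idx=[3, 4, 5, 6, 7, 7, 8, 9, 9, 10, 11, 11, 12, 13]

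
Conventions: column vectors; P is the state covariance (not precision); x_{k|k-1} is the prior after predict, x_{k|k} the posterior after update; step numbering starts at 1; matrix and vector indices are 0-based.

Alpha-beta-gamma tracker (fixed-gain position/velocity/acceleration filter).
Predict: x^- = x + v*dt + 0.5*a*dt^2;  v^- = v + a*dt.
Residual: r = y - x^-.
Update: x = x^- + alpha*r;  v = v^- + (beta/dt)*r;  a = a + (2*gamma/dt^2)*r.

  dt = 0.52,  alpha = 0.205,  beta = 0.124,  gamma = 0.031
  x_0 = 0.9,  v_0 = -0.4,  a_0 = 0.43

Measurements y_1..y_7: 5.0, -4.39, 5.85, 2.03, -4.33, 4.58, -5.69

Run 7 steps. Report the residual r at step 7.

resid = -8.1804

step 1: x_pred=0.7501  r=4.2499  x^+=1.6214  v^+=0.8370  a^+=1.4045
step 2: x_pred=2.2465  r=-6.6365  x^+=0.8860  v^+=-0.0152  a^+=-0.1172
step 3: x_pred=0.8623  r=4.9877  x^+=1.8847  v^+=1.1132  a^+=1.0264
step 4: x_pred=2.6024  r=-0.5724  x^+=2.4850  v^+=1.5105  a^+=0.8952
step 5: x_pred=3.3915  r=-7.7215  x^+=1.8086  v^+=0.1347  a^+=-0.8753
step 6: x_pred=1.7603  r=2.8197  x^+=2.3383  v^+=0.3519  a^+=-0.2288
step 7: x_pred=2.4904  r=-8.1804  x^+=0.8134  v^+=-1.7178  a^+=-2.1044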